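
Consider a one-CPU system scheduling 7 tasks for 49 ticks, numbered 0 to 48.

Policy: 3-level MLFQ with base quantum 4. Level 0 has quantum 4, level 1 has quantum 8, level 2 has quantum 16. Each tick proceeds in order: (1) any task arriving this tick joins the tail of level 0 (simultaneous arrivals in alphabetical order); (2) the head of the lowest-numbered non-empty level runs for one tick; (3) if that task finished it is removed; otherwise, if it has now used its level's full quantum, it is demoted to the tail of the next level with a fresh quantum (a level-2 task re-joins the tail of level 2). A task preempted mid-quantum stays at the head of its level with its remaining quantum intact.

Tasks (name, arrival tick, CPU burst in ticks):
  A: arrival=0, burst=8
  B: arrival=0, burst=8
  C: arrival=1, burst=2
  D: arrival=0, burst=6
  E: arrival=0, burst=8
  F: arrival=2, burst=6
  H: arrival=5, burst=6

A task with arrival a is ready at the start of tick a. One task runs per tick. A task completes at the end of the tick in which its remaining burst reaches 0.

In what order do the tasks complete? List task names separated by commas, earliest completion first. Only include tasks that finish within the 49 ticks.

t=0: L0/L1/L2 = ABDE/-/- → run A
t=1: L0/L1/L2 = ABDEC/-/- → run A
t=2: L0/L1/L2 = ABDECF/-/- → run A
t=3: L0/L1/L2 = ABDECF/-/- → run A
t=4: L0/L1/L2 = BDECF/A/- → run B
t=5: L0/L1/L2 = BDECFH/A/- → run B
t=6: L0/L1/L2 = BDECFH/A/- → run B
t=7: L0/L1/L2 = BDECFH/A/- → run B
t=8: L0/L1/L2 = DECFH/AB/- → run D
t=9: L0/L1/L2 = DECFH/AB/- → run D
t=10: L0/L1/L2 = DECFH/AB/- → run D
t=11: L0/L1/L2 = DECFH/AB/- → run D
t=12: L0/L1/L2 = ECFH/ABD/- → run E
t=13: L0/L1/L2 = ECFH/ABD/- → run E
t=14: L0/L1/L2 = ECFH/ABD/- → run E
t=15: L0/L1/L2 = ECFH/ABD/- → run E
t=16: L0/L1/L2 = CFH/ABDE/- → run C
t=17: L0/L1/L2 = CFH/ABDE/- → run C
t=18: L0/L1/L2 = FH/ABDE/- → run F
t=19: L0/L1/L2 = FH/ABDE/- → run F
t=20: L0/L1/L2 = FH/ABDE/- → run F
t=21: L0/L1/L2 = FH/ABDE/- → run F
t=22: L0/L1/L2 = H/ABDEF/- → run H
t=23: L0/L1/L2 = H/ABDEF/- → run H
t=24: L0/L1/L2 = H/ABDEF/- → run H
t=25: L0/L1/L2 = H/ABDEF/- → run H
t=26: L0/L1/L2 = -/ABDEFH/- → run A
t=27: L0/L1/L2 = -/ABDEFH/- → run A
t=28: L0/L1/L2 = -/ABDEFH/- → run A
t=29: L0/L1/L2 = -/ABDEFH/- → run A
t=30: L0/L1/L2 = -/BDEFH/- → run B
t=31: L0/L1/L2 = -/BDEFH/- → run B
t=32: L0/L1/L2 = -/BDEFH/- → run B
t=33: L0/L1/L2 = -/BDEFH/- → run B
t=34: L0/L1/L2 = -/DEFH/- → run D
t=35: L0/L1/L2 = -/DEFH/- → run D
t=36: L0/L1/L2 = -/EFH/- → run E
t=37: L0/L1/L2 = -/EFH/- → run E
t=38: L0/L1/L2 = -/EFH/- → run E
t=39: L0/L1/L2 = -/EFH/- → run E
t=40: L0/L1/L2 = -/FH/- → run F
t=41: L0/L1/L2 = -/FH/- → run F
t=42: L0/L1/L2 = -/H/- → run H
t=43: L0/L1/L2 = -/H/- → run H
t=44: (idle)
t=45: (idle)
t=46: (idle)
t=47: (idle)
t=48: (idle)

completion order = C, A, B, D, E, F, H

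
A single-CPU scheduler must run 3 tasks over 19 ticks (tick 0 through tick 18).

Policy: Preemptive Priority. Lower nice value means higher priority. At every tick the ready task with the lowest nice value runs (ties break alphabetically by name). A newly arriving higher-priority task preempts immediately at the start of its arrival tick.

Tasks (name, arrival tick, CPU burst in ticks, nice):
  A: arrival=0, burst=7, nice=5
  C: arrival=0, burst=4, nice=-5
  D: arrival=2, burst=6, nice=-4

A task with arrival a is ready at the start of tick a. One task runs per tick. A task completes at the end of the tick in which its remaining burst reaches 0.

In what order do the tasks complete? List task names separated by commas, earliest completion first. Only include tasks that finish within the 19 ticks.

completion order = C, D, A

t=0: ready={A,C} → run C
t=1: ready={A,C} → run C
t=2: ready={A,C,D} → run C
t=3: ready={A,C,D} → run C
t=4: ready={A,D} → run D
t=5: ready={A,D} → run D
t=6: ready={A,D} → run D
t=7: ready={A,D} → run D
t=8: ready={A,D} → run D
t=9: ready={A,D} → run D
t=10: ready={A} → run A
t=11: ready={A} → run A
t=12: ready={A} → run A
t=13: ready={A} → run A
t=14: ready={A} → run A
t=15: ready={A} → run A
t=16: ready={A} → run A
t=17: (idle)
t=18: (idle)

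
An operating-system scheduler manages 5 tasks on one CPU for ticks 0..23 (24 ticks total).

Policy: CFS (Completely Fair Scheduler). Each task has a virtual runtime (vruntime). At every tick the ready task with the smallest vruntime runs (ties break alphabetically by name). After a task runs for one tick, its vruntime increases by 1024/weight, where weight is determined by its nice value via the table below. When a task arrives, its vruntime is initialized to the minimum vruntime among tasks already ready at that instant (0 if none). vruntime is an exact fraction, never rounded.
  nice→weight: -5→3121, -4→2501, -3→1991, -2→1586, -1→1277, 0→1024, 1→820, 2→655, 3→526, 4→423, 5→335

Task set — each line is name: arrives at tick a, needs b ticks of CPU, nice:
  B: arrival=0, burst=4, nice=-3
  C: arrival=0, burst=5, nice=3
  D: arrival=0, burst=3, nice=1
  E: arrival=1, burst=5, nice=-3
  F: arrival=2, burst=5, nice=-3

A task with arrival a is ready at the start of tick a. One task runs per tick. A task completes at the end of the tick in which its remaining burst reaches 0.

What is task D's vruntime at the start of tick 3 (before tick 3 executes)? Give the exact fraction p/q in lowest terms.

t=0: vr[B=0 C=0 D=0] → run B
t=1: vr[B=1024/1991 C=0 D=0 E=0] → run C
t=2: vr[B=1024/1991 C=512/263 D=0 E=0 F=0] → run D
t=3: vr[B=1024/1991 C=512/263 D=256/205 E=0 F=0] → run E
t=4: vr[B=1024/1991 C=512/263 D=256/205 E=1024/1991 F=0] → run F
t=5: vr[B=1024/1991 C=512/263 D=256/205 E=1024/1991 F=1024/1991] → run B
t=6: vr[B=2048/1991 C=512/263 D=256/205 E=1024/1991 F=1024/1991] → run E
t=7: vr[B=2048/1991 C=512/263 D=256/205 E=2048/1991 F=1024/1991] → run F
t=8: vr[B=2048/1991 C=512/263 D=256/205 E=2048/1991 F=2048/1991] → run B
t=9: vr[B=3072/1991 C=512/263 D=256/205 E=2048/1991 F=2048/1991] → run E
t=10: vr[B=3072/1991 C=512/263 D=256/205 E=3072/1991 F=2048/1991] → run F
t=11: vr[B=3072/1991 C=512/263 D=256/205 E=3072/1991 F=3072/1991] → run D
t=12: vr[B=3072/1991 C=512/263 D=512/205 E=3072/1991 F=3072/1991] → run B
t=13: vr[C=512/263 D=512/205 E=3072/1991 F=3072/1991] → run E
t=14: vr[C=512/263 D=512/205 E=4096/1991 F=3072/1991] → run F
t=15: vr[C=512/263 D=512/205 E=4096/1991 F=4096/1991] → run C
t=16: vr[C=1024/263 D=512/205 E=4096/1991 F=4096/1991] → run E
t=17: vr[C=1024/263 D=512/205 F=4096/1991] → run F
t=18: vr[C=1024/263 D=512/205] → run D
t=19: vr[C=1024/263] → run C
t=20: vr[C=1536/263] → run C
t=21: vr[C=2048/263] → run C
t=22: (idle)
t=23: (idle)

vruntime(D, start of tick 3) = 256/205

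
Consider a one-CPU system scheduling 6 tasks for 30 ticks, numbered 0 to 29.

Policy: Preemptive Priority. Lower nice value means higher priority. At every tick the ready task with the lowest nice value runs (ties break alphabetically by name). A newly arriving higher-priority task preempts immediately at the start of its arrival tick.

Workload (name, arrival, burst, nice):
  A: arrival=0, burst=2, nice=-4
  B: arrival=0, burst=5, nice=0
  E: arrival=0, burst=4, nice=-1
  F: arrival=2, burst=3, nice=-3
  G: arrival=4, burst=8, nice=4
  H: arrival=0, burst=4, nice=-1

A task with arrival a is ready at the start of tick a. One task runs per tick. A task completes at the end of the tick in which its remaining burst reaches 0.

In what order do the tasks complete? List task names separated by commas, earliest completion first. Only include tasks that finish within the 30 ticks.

t=0: ready={A,B,E,H} → run A
t=1: ready={A,B,E,H} → run A
t=2: ready={B,E,F,H} → run F
t=3: ready={B,E,F,H} → run F
t=4: ready={B,E,F,G,H} → run F
t=5: ready={B,E,G,H} → run E
t=6: ready={B,E,G,H} → run E
t=7: ready={B,E,G,H} → run E
t=8: ready={B,E,G,H} → run E
t=9: ready={B,G,H} → run H
t=10: ready={B,G,H} → run H
t=11: ready={B,G,H} → run H
t=12: ready={B,G,H} → run H
t=13: ready={B,G} → run B
t=14: ready={B,G} → run B
t=15: ready={B,G} → run B
t=16: ready={B,G} → run B
t=17: ready={B,G} → run B
t=18: ready={G} → run G
t=19: ready={G} → run G
t=20: ready={G} → run G
t=21: ready={G} → run G
t=22: ready={G} → run G
t=23: ready={G} → run G
t=24: ready={G} → run G
t=25: ready={G} → run G
t=26: (idle)
t=27: (idle)
t=28: (idle)
t=29: (idle)

completion order = A, F, E, H, B, G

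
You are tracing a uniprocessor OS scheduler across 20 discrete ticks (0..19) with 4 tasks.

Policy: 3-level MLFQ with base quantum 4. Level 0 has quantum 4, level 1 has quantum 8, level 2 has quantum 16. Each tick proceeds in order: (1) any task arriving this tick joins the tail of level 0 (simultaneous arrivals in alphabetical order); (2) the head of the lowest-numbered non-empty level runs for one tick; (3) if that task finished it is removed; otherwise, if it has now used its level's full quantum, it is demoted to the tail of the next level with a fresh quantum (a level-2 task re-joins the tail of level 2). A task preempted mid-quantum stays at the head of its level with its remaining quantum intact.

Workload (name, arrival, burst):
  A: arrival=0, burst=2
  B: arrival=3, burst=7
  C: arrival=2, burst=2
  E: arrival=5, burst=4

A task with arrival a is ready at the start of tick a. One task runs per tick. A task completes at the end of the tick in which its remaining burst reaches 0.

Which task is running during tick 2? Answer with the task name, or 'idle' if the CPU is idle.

t=0: L0/L1/L2 = A/-/- → run A
t=1: L0/L1/L2 = A/-/- → run A
t=2: L0/L1/L2 = C/-/- → run C
t=3: L0/L1/L2 = CB/-/- → run C
t=4: L0/L1/L2 = B/-/- → run B
t=5: L0/L1/L2 = BE/-/- → run B
t=6: L0/L1/L2 = BE/-/- → run B
t=7: L0/L1/L2 = BE/-/- → run B
t=8: L0/L1/L2 = E/B/- → run E
t=9: L0/L1/L2 = E/B/- → run E
t=10: L0/L1/L2 = E/B/- → run E
t=11: L0/L1/L2 = E/B/- → run E
t=12: L0/L1/L2 = -/B/- → run B
t=13: L0/L1/L2 = -/B/- → run B
t=14: L0/L1/L2 = -/B/- → run B
t=15: (idle)
t=16: (idle)
t=17: (idle)
t=18: (idle)
t=19: (idle)

running at tick 2 = C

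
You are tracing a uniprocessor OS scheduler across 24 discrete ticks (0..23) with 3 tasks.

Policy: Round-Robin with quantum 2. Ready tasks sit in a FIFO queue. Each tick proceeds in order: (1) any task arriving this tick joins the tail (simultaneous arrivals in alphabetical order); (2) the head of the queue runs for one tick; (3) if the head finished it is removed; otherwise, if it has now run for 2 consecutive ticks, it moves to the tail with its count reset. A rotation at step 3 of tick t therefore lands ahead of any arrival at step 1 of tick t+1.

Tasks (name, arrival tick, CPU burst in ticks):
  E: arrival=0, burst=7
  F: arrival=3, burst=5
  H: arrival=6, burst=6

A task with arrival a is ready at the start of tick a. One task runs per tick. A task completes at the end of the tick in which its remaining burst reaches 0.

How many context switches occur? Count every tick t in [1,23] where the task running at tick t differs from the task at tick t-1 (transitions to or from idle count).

t=0: queue=[E] q_used=0 → run E
t=1: queue=[E] q_used=1 → run E
t=2: queue=[E] q_used=0 → run E
t=3: queue=[E,F] q_used=1 → run E
t=4: queue=[F,E] q_used=0 → run F
t=5: queue=[F,E] q_used=1 → run F
t=6: queue=[E,F,H] q_used=0 → run E
t=7: queue=[E,F,H] q_used=1 → run E
t=8: queue=[F,H,E] q_used=0 → run F
t=9: queue=[F,H,E] q_used=1 → run F
t=10: queue=[H,E,F] q_used=0 → run H
t=11: queue=[H,E,F] q_used=1 → run H
t=12: queue=[E,F,H] q_used=0 → run E
t=13: queue=[F,H] q_used=0 → run F
t=14: queue=[H] q_used=0 → run H
t=15: queue=[H] q_used=1 → run H
t=16: queue=[H] q_used=0 → run H
t=17: queue=[H] q_used=1 → run H
t=18: (idle)
t=19: (idle)
t=20: (idle)
t=21: (idle)
t=22: (idle)
t=23: (idle)

context switches = 8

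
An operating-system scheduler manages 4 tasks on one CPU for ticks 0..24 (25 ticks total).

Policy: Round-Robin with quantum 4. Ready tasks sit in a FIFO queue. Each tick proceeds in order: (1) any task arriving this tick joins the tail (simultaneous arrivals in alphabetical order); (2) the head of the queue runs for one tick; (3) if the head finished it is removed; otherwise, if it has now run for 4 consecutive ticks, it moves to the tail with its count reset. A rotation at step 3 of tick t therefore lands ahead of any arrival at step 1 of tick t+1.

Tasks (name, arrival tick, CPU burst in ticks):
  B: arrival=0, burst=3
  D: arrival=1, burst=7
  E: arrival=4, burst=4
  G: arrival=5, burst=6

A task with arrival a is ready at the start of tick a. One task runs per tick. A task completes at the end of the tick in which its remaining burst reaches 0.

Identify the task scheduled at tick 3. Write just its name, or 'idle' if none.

t=0: queue=[B] q_used=0 → run B
t=1: queue=[B,D] q_used=1 → run B
t=2: queue=[B,D] q_used=2 → run B
t=3: queue=[D] q_used=0 → run D
t=4: queue=[D,E] q_used=1 → run D
t=5: queue=[D,E,G] q_used=2 → run D
t=6: queue=[D,E,G] q_used=3 → run D
t=7: queue=[E,G,D] q_used=0 → run E
t=8: queue=[E,G,D] q_used=1 → run E
t=9: queue=[E,G,D] q_used=2 → run E
t=10: queue=[E,G,D] q_used=3 → run E
t=11: queue=[G,D] q_used=0 → run G
t=12: queue=[G,D] q_used=1 → run G
t=13: queue=[G,D] q_used=2 → run G
t=14: queue=[G,D] q_used=3 → run G
t=15: queue=[D,G] q_used=0 → run D
t=16: queue=[D,G] q_used=1 → run D
t=17: queue=[D,G] q_used=2 → run D
t=18: queue=[G] q_used=0 → run G
t=19: queue=[G] q_used=1 → run G
t=20: (idle)
t=21: (idle)
t=22: (idle)
t=23: (idle)
t=24: (idle)

running at tick 3 = D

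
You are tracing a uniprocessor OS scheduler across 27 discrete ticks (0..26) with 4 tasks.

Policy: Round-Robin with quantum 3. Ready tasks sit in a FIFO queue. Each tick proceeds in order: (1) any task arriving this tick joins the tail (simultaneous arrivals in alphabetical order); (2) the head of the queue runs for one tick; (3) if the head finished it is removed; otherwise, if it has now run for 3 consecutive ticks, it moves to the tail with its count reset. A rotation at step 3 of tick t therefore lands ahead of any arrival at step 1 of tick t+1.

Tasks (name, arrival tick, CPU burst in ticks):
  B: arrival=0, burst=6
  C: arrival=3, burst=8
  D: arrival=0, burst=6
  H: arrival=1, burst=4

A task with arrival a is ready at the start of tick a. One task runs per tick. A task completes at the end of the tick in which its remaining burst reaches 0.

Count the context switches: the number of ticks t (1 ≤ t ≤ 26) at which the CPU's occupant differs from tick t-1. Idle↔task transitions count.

t=0: queue=[B,D] q_used=0 → run B
t=1: queue=[B,D,H] q_used=1 → run B
t=2: queue=[B,D,H] q_used=2 → run B
t=3: queue=[D,H,B,C] q_used=0 → run D
t=4: queue=[D,H,B,C] q_used=1 → run D
t=5: queue=[D,H,B,C] q_used=2 → run D
t=6: queue=[H,B,C,D] q_used=0 → run H
t=7: queue=[H,B,C,D] q_used=1 → run H
t=8: queue=[H,B,C,D] q_used=2 → run H
t=9: queue=[B,C,D,H] q_used=0 → run B
t=10: queue=[B,C,D,H] q_used=1 → run B
t=11: queue=[B,C,D,H] q_used=2 → run B
t=12: queue=[C,D,H] q_used=0 → run C
t=13: queue=[C,D,H] q_used=1 → run C
t=14: queue=[C,D,H] q_used=2 → run C
t=15: queue=[D,H,C] q_used=0 → run D
t=16: queue=[D,H,C] q_used=1 → run D
t=17: queue=[D,H,C] q_used=2 → run D
t=18: queue=[H,C] q_used=0 → run H
t=19: queue=[C] q_used=0 → run C
t=20: queue=[C] q_used=1 → run C
t=21: queue=[C] q_used=2 → run C
t=22: queue=[C] q_used=0 → run C
t=23: queue=[C] q_used=1 → run C
t=24: (idle)
t=25: (idle)
t=26: (idle)

context switches = 8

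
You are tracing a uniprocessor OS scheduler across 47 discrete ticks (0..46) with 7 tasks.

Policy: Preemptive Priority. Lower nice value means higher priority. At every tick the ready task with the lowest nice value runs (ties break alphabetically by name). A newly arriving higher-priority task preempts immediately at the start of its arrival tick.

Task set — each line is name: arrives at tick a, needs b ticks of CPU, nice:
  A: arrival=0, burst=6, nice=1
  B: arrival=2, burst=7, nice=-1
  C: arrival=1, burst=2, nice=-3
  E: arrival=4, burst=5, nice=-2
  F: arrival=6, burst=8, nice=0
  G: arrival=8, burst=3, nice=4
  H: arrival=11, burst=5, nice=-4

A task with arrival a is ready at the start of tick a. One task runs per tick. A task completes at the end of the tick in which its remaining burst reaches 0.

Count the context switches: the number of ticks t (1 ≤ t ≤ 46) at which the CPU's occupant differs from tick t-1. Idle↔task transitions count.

context switches = 10

t=0: ready={A} → run A
t=1: ready={A,C} → run C
t=2: ready={A,B,C} → run C
t=3: ready={A,B} → run B
t=4: ready={A,B,E} → run E
t=5: ready={A,B,E} → run E
t=6: ready={A,B,E,F} → run E
t=7: ready={A,B,E,F} → run E
t=8: ready={A,B,E,F,G} → run E
t=9: ready={A,B,F,G} → run B
t=10: ready={A,B,F,G} → run B
t=11: ready={A,B,F,G,H} → run H
t=12: ready={A,B,F,G,H} → run H
t=13: ready={A,B,F,G,H} → run H
t=14: ready={A,B,F,G,H} → run H
t=15: ready={A,B,F,G,H} → run H
t=16: ready={A,B,F,G} → run B
t=17: ready={A,B,F,G} → run B
t=18: ready={A,B,F,G} → run B
t=19: ready={A,B,F,G} → run B
t=20: ready={A,F,G} → run F
t=21: ready={A,F,G} → run F
t=22: ready={A,F,G} → run F
t=23: ready={A,F,G} → run F
t=24: ready={A,F,G} → run F
t=25: ready={A,F,G} → run F
t=26: ready={A,F,G} → run F
t=27: ready={A,F,G} → run F
t=28: ready={A,G} → run A
t=29: ready={A,G} → run A
t=30: ready={A,G} → run A
t=31: ready={A,G} → run A
t=32: ready={A,G} → run A
t=33: ready={G} → run G
t=34: ready={G} → run G
t=35: ready={G} → run G
t=36: (idle)
t=37: (idle)
t=38: (idle)
t=39: (idle)
t=40: (idle)
t=41: (idle)
t=42: (idle)
t=43: (idle)
t=44: (idle)
t=45: (idle)
t=46: (idle)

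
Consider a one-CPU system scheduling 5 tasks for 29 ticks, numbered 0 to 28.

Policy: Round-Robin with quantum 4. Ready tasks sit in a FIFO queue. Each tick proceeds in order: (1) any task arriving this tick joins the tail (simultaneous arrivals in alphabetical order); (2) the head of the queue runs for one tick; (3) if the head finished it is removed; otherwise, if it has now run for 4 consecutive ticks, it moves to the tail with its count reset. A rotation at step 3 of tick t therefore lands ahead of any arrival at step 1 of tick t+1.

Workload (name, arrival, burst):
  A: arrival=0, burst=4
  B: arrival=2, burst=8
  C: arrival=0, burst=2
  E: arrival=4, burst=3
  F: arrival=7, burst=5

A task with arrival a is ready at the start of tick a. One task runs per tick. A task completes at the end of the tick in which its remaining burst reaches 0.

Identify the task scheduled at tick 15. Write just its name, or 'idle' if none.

t=0: queue=[A,C] q_used=0 → run A
t=1: queue=[A,C] q_used=1 → run A
t=2: queue=[A,C,B] q_used=2 → run A
t=3: queue=[A,C,B] q_used=3 → run A
t=4: queue=[C,B,E] q_used=0 → run C
t=5: queue=[C,B,E] q_used=1 → run C
t=6: queue=[B,E] q_used=0 → run B
t=7: queue=[B,E,F] q_used=1 → run B
t=8: queue=[B,E,F] q_used=2 → run B
t=9: queue=[B,E,F] q_used=3 → run B
t=10: queue=[E,F,B] q_used=0 → run E
t=11: queue=[E,F,B] q_used=1 → run E
t=12: queue=[E,F,B] q_used=2 → run E
t=13: queue=[F,B] q_used=0 → run F
t=14: queue=[F,B] q_used=1 → run F
t=15: queue=[F,B] q_used=2 → run F
t=16: queue=[F,B] q_used=3 → run F
t=17: queue=[B,F] q_used=0 → run B
t=18: queue=[B,F] q_used=1 → run B
t=19: queue=[B,F] q_used=2 → run B
t=20: queue=[B,F] q_used=3 → run B
t=21: queue=[F] q_used=0 → run F
t=22: (idle)
t=23: (idle)
t=24: (idle)
t=25: (idle)
t=26: (idle)
t=27: (idle)
t=28: (idle)

running at tick 15 = F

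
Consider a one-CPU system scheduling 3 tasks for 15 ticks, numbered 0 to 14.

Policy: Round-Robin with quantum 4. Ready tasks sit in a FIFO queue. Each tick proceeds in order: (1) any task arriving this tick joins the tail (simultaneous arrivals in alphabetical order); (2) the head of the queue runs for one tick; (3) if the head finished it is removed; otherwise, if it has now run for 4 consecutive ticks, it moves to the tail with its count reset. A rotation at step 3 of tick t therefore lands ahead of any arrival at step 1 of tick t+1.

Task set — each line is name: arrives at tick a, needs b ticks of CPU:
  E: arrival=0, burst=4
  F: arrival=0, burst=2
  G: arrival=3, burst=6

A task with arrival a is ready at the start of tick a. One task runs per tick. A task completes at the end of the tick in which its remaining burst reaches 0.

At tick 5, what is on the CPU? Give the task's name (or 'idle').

running at tick 5 = F

t=0: queue=[E,F] q_used=0 → run E
t=1: queue=[E,F] q_used=1 → run E
t=2: queue=[E,F] q_used=2 → run E
t=3: queue=[E,F,G] q_used=3 → run E
t=4: queue=[F,G] q_used=0 → run F
t=5: queue=[F,G] q_used=1 → run F
t=6: queue=[G] q_used=0 → run G
t=7: queue=[G] q_used=1 → run G
t=8: queue=[G] q_used=2 → run G
t=9: queue=[G] q_used=3 → run G
t=10: queue=[G] q_used=0 → run G
t=11: queue=[G] q_used=1 → run G
t=12: (idle)
t=13: (idle)
t=14: (idle)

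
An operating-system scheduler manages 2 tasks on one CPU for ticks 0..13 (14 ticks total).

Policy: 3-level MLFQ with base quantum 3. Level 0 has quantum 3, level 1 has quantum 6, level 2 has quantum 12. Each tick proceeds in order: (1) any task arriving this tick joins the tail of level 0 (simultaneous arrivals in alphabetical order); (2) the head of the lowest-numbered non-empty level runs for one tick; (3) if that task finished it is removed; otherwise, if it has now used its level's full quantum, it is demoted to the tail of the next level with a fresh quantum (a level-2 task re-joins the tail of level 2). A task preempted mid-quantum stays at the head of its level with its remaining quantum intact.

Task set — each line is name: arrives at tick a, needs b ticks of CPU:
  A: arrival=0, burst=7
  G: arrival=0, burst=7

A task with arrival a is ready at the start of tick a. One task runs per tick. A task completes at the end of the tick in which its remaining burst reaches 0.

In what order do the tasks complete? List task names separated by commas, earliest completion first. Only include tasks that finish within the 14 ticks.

completion order = A, G

t=0: L0/L1/L2 = AG/-/- → run A
t=1: L0/L1/L2 = AG/-/- → run A
t=2: L0/L1/L2 = AG/-/- → run A
t=3: L0/L1/L2 = G/A/- → run G
t=4: L0/L1/L2 = G/A/- → run G
t=5: L0/L1/L2 = G/A/- → run G
t=6: L0/L1/L2 = -/AG/- → run A
t=7: L0/L1/L2 = -/AG/- → run A
t=8: L0/L1/L2 = -/AG/- → run A
t=9: L0/L1/L2 = -/AG/- → run A
t=10: L0/L1/L2 = -/G/- → run G
t=11: L0/L1/L2 = -/G/- → run G
t=12: L0/L1/L2 = -/G/- → run G
t=13: L0/L1/L2 = -/G/- → run G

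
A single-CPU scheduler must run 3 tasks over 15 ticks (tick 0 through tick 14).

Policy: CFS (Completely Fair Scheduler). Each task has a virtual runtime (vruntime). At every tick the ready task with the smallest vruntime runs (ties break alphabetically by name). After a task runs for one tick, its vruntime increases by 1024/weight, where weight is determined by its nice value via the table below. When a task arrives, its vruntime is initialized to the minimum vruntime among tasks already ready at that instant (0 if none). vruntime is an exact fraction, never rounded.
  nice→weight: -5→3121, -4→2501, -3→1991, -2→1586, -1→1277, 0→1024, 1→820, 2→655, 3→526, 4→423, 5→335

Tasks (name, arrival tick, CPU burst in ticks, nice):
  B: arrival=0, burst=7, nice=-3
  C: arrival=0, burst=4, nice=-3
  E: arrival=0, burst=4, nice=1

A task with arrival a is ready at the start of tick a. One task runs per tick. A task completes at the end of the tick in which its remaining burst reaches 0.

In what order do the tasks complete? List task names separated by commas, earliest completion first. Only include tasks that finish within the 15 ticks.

completion order = C, B, E

t=0: vr[B=0 C=0 E=0] → run B
t=1: vr[B=1024/1991 C=0 E=0] → run C
t=2: vr[B=1024/1991 C=1024/1991 E=0] → run E
t=3: vr[B=1024/1991 C=1024/1991 E=256/205] → run B
t=4: vr[B=2048/1991 C=1024/1991 E=256/205] → run C
t=5: vr[B=2048/1991 C=2048/1991 E=256/205] → run B
t=6: vr[B=3072/1991 C=2048/1991 E=256/205] → run C
t=7: vr[B=3072/1991 C=3072/1991 E=256/205] → run E
t=8: vr[B=3072/1991 C=3072/1991 E=512/205] → run B
t=9: vr[B=4096/1991 C=3072/1991 E=512/205] → run C
t=10: vr[B=4096/1991 E=512/205] → run B
t=11: vr[B=5120/1991 E=512/205] → run E
t=12: vr[B=5120/1991 E=768/205] → run B
t=13: vr[B=6144/1991 E=768/205] → run B
t=14: vr[E=768/205] → run E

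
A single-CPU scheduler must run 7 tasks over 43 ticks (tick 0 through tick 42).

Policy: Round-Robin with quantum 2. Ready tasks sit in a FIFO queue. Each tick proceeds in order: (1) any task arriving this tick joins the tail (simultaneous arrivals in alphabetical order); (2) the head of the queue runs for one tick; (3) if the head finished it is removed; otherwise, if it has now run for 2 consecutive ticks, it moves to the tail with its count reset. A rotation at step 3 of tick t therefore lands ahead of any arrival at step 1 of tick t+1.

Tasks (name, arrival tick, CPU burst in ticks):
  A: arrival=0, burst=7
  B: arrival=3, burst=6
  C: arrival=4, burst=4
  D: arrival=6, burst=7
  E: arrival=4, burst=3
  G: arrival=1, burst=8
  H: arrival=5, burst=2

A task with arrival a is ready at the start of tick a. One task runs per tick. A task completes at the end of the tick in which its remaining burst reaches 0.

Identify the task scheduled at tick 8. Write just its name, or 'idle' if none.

t=0: queue=[A] q_used=0 → run A
t=1: queue=[A,G] q_used=1 → run A
t=2: queue=[G,A] q_used=0 → run G
t=3: queue=[G,A,B] q_used=1 → run G
t=4: queue=[A,B,G,C,E] q_used=0 → run A
t=5: queue=[A,B,G,C,E,H] q_used=1 → run A
t=6: queue=[B,G,C,E,H,A,D] q_used=0 → run B
t=7: queue=[B,G,C,E,H,A,D] q_used=1 → run B
t=8: queue=[G,C,E,H,A,D,B] q_used=0 → run G
t=9: queue=[G,C,E,H,A,D,B] q_used=1 → run G
t=10: queue=[C,E,H,A,D,B,G] q_used=0 → run C
t=11: queue=[C,E,H,A,D,B,G] q_used=1 → run C
t=12: queue=[E,H,A,D,B,G,C] q_used=0 → run E
t=13: queue=[E,H,A,D,B,G,C] q_used=1 → run E
t=14: queue=[H,A,D,B,G,C,E] q_used=0 → run H
t=15: queue=[H,A,D,B,G,C,E] q_used=1 → run H
t=16: queue=[A,D,B,G,C,E] q_used=0 → run A
t=17: queue=[A,D,B,G,C,E] q_used=1 → run A
t=18: queue=[D,B,G,C,E,A] q_used=0 → run D
t=19: queue=[D,B,G,C,E,A] q_used=1 → run D
t=20: queue=[B,G,C,E,A,D] q_used=0 → run B
t=21: queue=[B,G,C,E,A,D] q_used=1 → run B
t=22: queue=[G,C,E,A,D,B] q_used=0 → run G
t=23: queue=[G,C,E,A,D,B] q_used=1 → run G
t=24: queue=[C,E,A,D,B,G] q_used=0 → run C
t=25: queue=[C,E,A,D,B,G] q_used=1 → run C
t=26: queue=[E,A,D,B,G] q_used=0 → run E
t=27: queue=[A,D,B,G] q_used=0 → run A
t=28: queue=[D,B,G] q_used=0 → run D
t=29: queue=[D,B,G] q_used=1 → run D
t=30: queue=[B,G,D] q_used=0 → run B
t=31: queue=[B,G,D] q_used=1 → run B
t=32: queue=[G,D] q_used=0 → run G
t=33: queue=[G,D] q_used=1 → run G
t=34: queue=[D] q_used=0 → run D
t=35: queue=[D] q_used=1 → run D
t=36: queue=[D] q_used=0 → run D
t=37: (idle)
t=38: (idle)
t=39: (idle)
t=40: (idle)
t=41: (idle)
t=42: (idle)

running at tick 8 = G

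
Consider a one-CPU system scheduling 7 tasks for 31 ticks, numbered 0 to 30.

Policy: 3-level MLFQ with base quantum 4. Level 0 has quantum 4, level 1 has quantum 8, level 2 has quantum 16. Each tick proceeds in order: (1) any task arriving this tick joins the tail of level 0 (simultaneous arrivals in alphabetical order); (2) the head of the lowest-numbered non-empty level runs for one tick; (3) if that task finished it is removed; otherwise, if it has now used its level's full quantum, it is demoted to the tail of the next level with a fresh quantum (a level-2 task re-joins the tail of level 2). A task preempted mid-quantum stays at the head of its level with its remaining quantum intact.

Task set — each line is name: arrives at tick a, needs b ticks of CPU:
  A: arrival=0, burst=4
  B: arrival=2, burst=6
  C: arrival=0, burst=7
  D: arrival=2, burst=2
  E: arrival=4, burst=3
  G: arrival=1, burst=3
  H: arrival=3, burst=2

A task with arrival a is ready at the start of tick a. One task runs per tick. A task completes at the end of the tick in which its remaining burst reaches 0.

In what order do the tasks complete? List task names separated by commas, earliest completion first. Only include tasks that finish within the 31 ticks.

t=0: L0/L1/L2 = AC/-/- → run A
t=1: L0/L1/L2 = ACG/-/- → run A
t=2: L0/L1/L2 = ACGBD/-/- → run A
t=3: L0/L1/L2 = ACGBDH/-/- → run A
t=4: L0/L1/L2 = CGBDHE/-/- → run C
t=5: L0/L1/L2 = CGBDHE/-/- → run C
t=6: L0/L1/L2 = CGBDHE/-/- → run C
t=7: L0/L1/L2 = CGBDHE/-/- → run C
t=8: L0/L1/L2 = GBDHE/C/- → run G
t=9: L0/L1/L2 = GBDHE/C/- → run G
t=10: L0/L1/L2 = GBDHE/C/- → run G
t=11: L0/L1/L2 = BDHE/C/- → run B
t=12: L0/L1/L2 = BDHE/C/- → run B
t=13: L0/L1/L2 = BDHE/C/- → run B
t=14: L0/L1/L2 = BDHE/C/- → run B
t=15: L0/L1/L2 = DHE/CB/- → run D
t=16: L0/L1/L2 = DHE/CB/- → run D
t=17: L0/L1/L2 = HE/CB/- → run H
t=18: L0/L1/L2 = HE/CB/- → run H
t=19: L0/L1/L2 = E/CB/- → run E
t=20: L0/L1/L2 = E/CB/- → run E
t=21: L0/L1/L2 = E/CB/- → run E
t=22: L0/L1/L2 = -/CB/- → run C
t=23: L0/L1/L2 = -/CB/- → run C
t=24: L0/L1/L2 = -/CB/- → run C
t=25: L0/L1/L2 = -/B/- → run B
t=26: L0/L1/L2 = -/B/- → run B
t=27: (idle)
t=28: (idle)
t=29: (idle)
t=30: (idle)

completion order = A, G, D, H, E, C, B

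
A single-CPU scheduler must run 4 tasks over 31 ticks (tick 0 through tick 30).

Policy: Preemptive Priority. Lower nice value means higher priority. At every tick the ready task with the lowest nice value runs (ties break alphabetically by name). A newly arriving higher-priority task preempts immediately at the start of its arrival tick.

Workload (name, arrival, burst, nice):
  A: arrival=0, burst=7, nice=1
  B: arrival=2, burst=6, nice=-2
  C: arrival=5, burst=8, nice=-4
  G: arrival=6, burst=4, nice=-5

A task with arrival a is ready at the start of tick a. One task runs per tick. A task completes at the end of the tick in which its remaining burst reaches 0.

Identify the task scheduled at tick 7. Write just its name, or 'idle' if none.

t=0: ready={A} → run A
t=1: ready={A} → run A
t=2: ready={A,B} → run B
t=3: ready={A,B} → run B
t=4: ready={A,B} → run B
t=5: ready={A,B,C} → run C
t=6: ready={A,B,C,G} → run G
t=7: ready={A,B,C,G} → run G
t=8: ready={A,B,C,G} → run G
t=9: ready={A,B,C,G} → run G
t=10: ready={A,B,C} → run C
t=11: ready={A,B,C} → run C
t=12: ready={A,B,C} → run C
t=13: ready={A,B,C} → run C
t=14: ready={A,B,C} → run C
t=15: ready={A,B,C} → run C
t=16: ready={A,B,C} → run C
t=17: ready={A,B} → run B
t=18: ready={A,B} → run B
t=19: ready={A,B} → run B
t=20: ready={A} → run A
t=21: ready={A} → run A
t=22: ready={A} → run A
t=23: ready={A} → run A
t=24: ready={A} → run A
t=25: (idle)
t=26: (idle)
t=27: (idle)
t=28: (idle)
t=29: (idle)
t=30: (idle)

running at tick 7 = G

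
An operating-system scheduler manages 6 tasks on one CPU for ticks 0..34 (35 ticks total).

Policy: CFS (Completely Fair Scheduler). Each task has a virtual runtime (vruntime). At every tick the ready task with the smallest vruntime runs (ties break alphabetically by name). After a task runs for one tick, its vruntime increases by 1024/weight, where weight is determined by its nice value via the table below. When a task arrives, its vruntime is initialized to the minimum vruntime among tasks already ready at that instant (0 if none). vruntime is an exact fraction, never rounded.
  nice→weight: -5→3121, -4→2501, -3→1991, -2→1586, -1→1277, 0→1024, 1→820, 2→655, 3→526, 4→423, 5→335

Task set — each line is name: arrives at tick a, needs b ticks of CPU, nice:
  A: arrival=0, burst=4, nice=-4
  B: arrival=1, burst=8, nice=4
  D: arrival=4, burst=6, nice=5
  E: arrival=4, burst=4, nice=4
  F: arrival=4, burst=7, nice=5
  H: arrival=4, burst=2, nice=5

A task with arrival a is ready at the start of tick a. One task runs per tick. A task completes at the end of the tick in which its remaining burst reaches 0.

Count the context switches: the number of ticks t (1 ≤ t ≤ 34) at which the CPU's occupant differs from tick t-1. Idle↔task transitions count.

t=0: vr[A=0] → run A
t=1: vr[A=1024/2501 B=1024/2501] → run A
t=2: vr[A=2048/2501 B=1024/2501] → run B
t=3: vr[A=2048/2501 B=2994176/1057923] → run A
t=4: vr[A=3072/2501 B=2994176/1057923 D=3072/2501 E=3072/2501 F=3072/2501 H=3072/2501] → run A
t=5: vr[B=2994176/1057923 D=3072/2501 E=3072/2501 F=3072/2501 H=3072/2501] → run D
t=6: vr[B=2994176/1057923 D=3590144/837835 E=3072/2501 F=3072/2501 H=3072/2501] → run E
t=7: vr[B=2994176/1057923 D=3590144/837835 E=3860480/1057923 F=3072/2501 H=3072/2501] → run F
t=8: vr[B=2994176/1057923 D=3590144/837835 E=3860480/1057923 F=3590144/837835 H=3072/2501] → run H
t=9: vr[B=2994176/1057923 D=3590144/837835 E=3860480/1057923 F=3590144/837835 H=3590144/837835] → run B
t=10: vr[B=5555200/1057923 D=3590144/837835 E=3860480/1057923 F=3590144/837835 H=3590144/837835] → run E
t=11: vr[B=5555200/1057923 D=3590144/837835 E=6421504/1057923 F=3590144/837835 H=3590144/837835] → run D
t=12: vr[B=5555200/1057923 D=6151168/837835 E=6421504/1057923 F=3590144/837835 H=3590144/837835] → run F
t=13: vr[B=5555200/1057923 D=6151168/837835 E=6421504/1057923 F=6151168/837835 H=3590144/837835] → run H
t=14: vr[B=5555200/1057923 D=6151168/837835 E=6421504/1057923 F=6151168/837835] → run B
t=15: vr[B=2705408/352641 D=6151168/837835 E=6421504/1057923 F=6151168/837835] → run E
t=16: vr[B=2705408/352641 D=6151168/837835 E=2994176/352641 F=6151168/837835] → run D
t=17: vr[B=2705408/352641 D=8712192/837835 E=2994176/352641 F=6151168/837835] → run F
t=18: vr[B=2705408/352641 D=8712192/837835 E=2994176/352641 F=8712192/837835] → run B
t=19: vr[B=10677248/1057923 D=8712192/837835 E=2994176/352641 F=8712192/837835] → run E
t=20: vr[B=10677248/1057923 D=8712192/837835 F=8712192/837835] → run B
t=21: vr[B=13238272/1057923 D=8712192/837835 F=8712192/837835] → run D
t=22: vr[B=13238272/1057923 D=11273216/837835 F=8712192/837835] → run F
t=23: vr[B=13238272/1057923 D=11273216/837835 F=11273216/837835] → run B
t=24: vr[B=5266432/352641 D=11273216/837835 F=11273216/837835] → run D
t=25: vr[B=5266432/352641 D=2766848/167567 F=11273216/837835] → run F
t=26: vr[B=5266432/352641 D=2766848/167567 F=2766848/167567] → run B
t=27: vr[B=18360320/1057923 D=2766848/167567 F=2766848/167567] → run D
t=28: vr[B=18360320/1057923 F=2766848/167567] → run F
t=29: vr[B=18360320/1057923 F=16395264/837835] → run B
t=30: vr[F=16395264/837835] → run F
t=31: (idle)
t=32: (idle)
t=33: (idle)
t=34: (idle)

context switches = 29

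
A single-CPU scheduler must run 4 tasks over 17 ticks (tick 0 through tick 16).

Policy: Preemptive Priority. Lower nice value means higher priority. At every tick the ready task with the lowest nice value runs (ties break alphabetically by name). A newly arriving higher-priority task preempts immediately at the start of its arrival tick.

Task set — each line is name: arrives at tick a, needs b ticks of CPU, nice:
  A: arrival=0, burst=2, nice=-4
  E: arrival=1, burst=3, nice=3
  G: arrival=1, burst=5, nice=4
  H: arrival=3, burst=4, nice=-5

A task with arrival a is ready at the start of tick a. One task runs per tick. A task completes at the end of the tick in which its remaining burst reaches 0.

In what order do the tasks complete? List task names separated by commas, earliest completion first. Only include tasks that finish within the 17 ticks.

t=0: ready={A} → run A
t=1: ready={A,E,G} → run A
t=2: ready={E,G} → run E
t=3: ready={E,G,H} → run H
t=4: ready={E,G,H} → run H
t=5: ready={E,G,H} → run H
t=6: ready={E,G,H} → run H
t=7: ready={E,G} → run E
t=8: ready={E,G} → run E
t=9: ready={G} → run G
t=10: ready={G} → run G
t=11: ready={G} → run G
t=12: ready={G} → run G
t=13: ready={G} → run G
t=14: (idle)
t=15: (idle)
t=16: (idle)

completion order = A, H, E, G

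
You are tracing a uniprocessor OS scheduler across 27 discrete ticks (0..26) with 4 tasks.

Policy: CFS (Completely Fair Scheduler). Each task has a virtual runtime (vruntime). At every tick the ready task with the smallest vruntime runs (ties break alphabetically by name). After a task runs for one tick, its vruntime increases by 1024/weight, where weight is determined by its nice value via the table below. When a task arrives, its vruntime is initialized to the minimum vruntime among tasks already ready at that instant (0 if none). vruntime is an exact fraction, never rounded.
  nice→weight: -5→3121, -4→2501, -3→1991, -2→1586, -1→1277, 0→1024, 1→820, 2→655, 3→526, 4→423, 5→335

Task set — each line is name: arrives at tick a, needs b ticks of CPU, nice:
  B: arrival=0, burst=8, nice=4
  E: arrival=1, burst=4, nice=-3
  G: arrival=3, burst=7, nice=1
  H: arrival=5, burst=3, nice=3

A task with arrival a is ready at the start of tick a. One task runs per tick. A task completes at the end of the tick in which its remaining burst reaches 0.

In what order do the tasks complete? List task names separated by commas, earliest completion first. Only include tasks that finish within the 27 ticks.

completion order = E, H, G, B

t=0: vr[B=0] → run B
t=1: vr[B=1024/423 E=1024/423] → run B
t=2: vr[B=2048/423 E=1024/423] → run E
t=3: vr[B=2048/423 E=2471936/842193 G=2471936/842193] → run E
t=4: vr[B=2048/423 E=2905088/842193 G=2471936/842193] → run G
t=5: vr[B=2048/423 E=2905088/842193 G=722348288/172649565 H=2905088/842193] → run E
t=6: vr[B=2048/423 E=3338240/842193 G=722348288/172649565 H=2905088/842193] → run H
t=7: vr[B=2048/423 E=3338240/842193 G=722348288/172649565 H=1195240960/221496759] → run E
t=8: vr[B=2048/423 G=722348288/172649565 H=1195240960/221496759] → run G
t=9: vr[B=2048/423 G=937949696/172649565 H=1195240960/221496759] → run B
t=10: vr[B=1024/141 G=937949696/172649565 H=1195240960/221496759] → run H
t=11: vr[B=1024/141 G=937949696/172649565 H=1626443776/221496759] → run G
t=12: vr[B=1024/141 G=1153551104/172649565 H=1626443776/221496759] → run G
t=13: vr[B=1024/141 G=1369152512/172649565 H=1626443776/221496759] → run B
t=14: vr[B=4096/423 G=1369152512/172649565 H=1626443776/221496759] → run H
t=15: vr[B=4096/423 G=1369152512/172649565] → run G
t=16: vr[B=4096/423 G=316950784/34529913] → run G
t=17: vr[B=4096/423 G=1800355328/172649565] → run B
t=18: vr[B=5120/423 G=1800355328/172649565] → run G
t=19: vr[B=5120/423] → run B
t=20: vr[B=2048/141] → run B
t=21: vr[B=7168/423] → run B
t=22: (idle)
t=23: (idle)
t=24: (idle)
t=25: (idle)
t=26: (idle)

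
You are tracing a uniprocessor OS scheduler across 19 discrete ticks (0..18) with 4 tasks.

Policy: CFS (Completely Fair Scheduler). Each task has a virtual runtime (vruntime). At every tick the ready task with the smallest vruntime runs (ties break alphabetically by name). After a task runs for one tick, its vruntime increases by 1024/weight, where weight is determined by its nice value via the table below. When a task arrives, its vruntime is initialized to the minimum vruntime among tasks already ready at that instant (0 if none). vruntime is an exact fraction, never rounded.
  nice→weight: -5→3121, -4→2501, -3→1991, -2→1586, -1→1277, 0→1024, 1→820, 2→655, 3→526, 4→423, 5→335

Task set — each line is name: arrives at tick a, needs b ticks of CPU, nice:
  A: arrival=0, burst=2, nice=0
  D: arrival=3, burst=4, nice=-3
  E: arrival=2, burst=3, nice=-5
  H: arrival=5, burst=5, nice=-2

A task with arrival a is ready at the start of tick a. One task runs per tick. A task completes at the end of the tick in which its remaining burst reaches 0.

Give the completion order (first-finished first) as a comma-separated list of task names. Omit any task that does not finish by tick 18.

t=0: vr[A=0] → run A
t=1: vr[A=1] → run A
t=2: vr[E=0] → run E
t=3: vr[D=1024/3121 E=1024/3121] → run D
t=4: vr[D=5234688/6213911 E=1024/3121] → run E
t=5: vr[D=5234688/6213911 E=2048/3121 H=2048/3121] → run E
t=6: vr[D=5234688/6213911 H=2048/3121] → run H
t=7: vr[D=5234688/6213911 H=3222016/2474953] → run D
t=8: vr[D=8430592/6213911 H=3222016/2474953] → run H
t=9: vr[D=8430592/6213911 H=4819968/2474953] → run D
t=10: vr[D=11626496/6213911 H=4819968/2474953] → run D
t=11: vr[H=4819968/2474953] → run H
t=12: vr[H=6417920/2474953] → run H
t=13: vr[H=8015872/2474953] → run H
t=14: (idle)
t=15: (idle)
t=16: (idle)
t=17: (idle)
t=18: (idle)

completion order = A, E, D, H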